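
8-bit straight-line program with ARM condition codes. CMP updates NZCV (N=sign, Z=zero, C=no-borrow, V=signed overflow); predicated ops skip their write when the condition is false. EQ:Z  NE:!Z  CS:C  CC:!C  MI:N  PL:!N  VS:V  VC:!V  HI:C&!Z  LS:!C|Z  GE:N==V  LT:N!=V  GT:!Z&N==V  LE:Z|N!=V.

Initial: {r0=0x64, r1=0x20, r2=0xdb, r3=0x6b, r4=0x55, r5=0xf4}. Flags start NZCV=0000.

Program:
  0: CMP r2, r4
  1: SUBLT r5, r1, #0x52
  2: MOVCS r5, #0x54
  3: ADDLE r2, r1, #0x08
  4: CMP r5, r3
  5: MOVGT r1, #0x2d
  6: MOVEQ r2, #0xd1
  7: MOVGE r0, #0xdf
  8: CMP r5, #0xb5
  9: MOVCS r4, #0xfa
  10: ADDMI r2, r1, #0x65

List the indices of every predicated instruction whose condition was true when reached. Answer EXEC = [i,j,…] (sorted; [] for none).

EXEC = [1,2,3,10]

0: ✓ CMP  NZCV=1010
1: ✓ SUBLT  r5←0xce
2: ✓ MOVCS  r5←0x54
3: ✓ ADDLE  r2←0x28
4: ✓ CMP  NZCV=1000
5: · MOVGT
6: · MOVEQ
7: · MOVGE
8: ✓ CMP  NZCV=1001
9: · MOVCS
10: ✓ ADDMI  r2←0x85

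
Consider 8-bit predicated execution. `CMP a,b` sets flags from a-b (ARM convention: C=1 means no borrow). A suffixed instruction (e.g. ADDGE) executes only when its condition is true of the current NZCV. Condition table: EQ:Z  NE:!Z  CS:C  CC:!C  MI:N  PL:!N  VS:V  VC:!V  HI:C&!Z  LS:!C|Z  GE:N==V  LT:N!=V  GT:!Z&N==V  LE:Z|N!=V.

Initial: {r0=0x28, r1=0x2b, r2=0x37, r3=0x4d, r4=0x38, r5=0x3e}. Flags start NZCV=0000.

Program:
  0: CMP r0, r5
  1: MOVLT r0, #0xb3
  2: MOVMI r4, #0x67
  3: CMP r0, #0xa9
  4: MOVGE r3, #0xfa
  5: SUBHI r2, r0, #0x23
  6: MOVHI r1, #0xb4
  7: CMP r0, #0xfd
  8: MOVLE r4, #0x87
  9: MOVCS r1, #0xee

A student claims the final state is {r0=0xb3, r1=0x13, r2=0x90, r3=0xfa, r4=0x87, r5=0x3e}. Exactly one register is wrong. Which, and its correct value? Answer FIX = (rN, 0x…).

FIX = (r1, 0xb4)

0: ✓ CMP  NZCV=1000
1: ✓ MOVLT  r0←0xb3
2: ✓ MOVMI  r4←0x67
3: ✓ CMP  NZCV=0010
4: ✓ MOVGE  r3←0xfa
5: ✓ SUBHI  r2←0x90
6: ✓ MOVHI  r1←0xb4
7: ✓ CMP  NZCV=1000
8: ✓ MOVLE  r4←0x87
9: · MOVCS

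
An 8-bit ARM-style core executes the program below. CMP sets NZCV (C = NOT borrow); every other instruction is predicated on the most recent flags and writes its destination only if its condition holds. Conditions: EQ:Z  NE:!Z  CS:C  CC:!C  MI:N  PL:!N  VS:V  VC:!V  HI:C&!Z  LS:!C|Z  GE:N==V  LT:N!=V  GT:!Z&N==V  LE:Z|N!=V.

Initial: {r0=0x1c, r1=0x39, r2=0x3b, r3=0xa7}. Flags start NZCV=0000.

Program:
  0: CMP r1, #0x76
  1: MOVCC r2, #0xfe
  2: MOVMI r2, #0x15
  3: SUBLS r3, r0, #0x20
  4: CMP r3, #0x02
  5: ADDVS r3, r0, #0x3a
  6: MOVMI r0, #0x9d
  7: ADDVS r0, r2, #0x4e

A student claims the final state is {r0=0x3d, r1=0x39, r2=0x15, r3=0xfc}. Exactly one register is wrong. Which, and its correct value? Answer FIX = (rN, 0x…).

FIX = (r0, 0x9d)

[0] flags=1000 → (cmp)
[1] flags=1000 CC?T → r2=0xfe
[2] flags=1000 MI?T → r2=0x15
[3] flags=1000 LS?T → r3=0xfc
[4] flags=1010 → (cmp)
[5] flags=1010 VS?F → skip
[6] flags=1010 MI?T → r0=0x9d
[7] flags=1010 VS?F → skip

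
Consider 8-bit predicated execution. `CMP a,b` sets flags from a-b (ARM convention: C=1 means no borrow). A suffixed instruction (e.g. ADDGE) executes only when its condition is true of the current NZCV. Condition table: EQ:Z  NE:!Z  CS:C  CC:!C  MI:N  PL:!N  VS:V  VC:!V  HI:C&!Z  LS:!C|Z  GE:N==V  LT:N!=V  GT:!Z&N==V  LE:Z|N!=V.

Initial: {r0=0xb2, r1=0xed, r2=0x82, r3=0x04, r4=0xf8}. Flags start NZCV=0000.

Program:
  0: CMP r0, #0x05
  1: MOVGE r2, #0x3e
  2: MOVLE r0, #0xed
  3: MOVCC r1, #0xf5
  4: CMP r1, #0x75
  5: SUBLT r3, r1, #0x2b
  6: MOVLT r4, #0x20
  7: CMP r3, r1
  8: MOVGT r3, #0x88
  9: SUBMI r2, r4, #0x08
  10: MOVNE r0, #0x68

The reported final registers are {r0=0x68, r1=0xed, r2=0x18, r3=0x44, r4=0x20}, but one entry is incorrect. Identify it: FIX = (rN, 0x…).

0: ✓ CMP  NZCV=1010
1: · MOVGE
2: ✓ MOVLE  r0←0xed
3: · MOVCC
4: ✓ CMP  NZCV=0011
5: ✓ SUBLT  r3←0xc2
6: ✓ MOVLT  r4←0x20
7: ✓ CMP  NZCV=1000
8: · MOVGT
9: ✓ SUBMI  r2←0x18
10: ✓ MOVNE  r0←0x68

FIX = (r3, 0xc2)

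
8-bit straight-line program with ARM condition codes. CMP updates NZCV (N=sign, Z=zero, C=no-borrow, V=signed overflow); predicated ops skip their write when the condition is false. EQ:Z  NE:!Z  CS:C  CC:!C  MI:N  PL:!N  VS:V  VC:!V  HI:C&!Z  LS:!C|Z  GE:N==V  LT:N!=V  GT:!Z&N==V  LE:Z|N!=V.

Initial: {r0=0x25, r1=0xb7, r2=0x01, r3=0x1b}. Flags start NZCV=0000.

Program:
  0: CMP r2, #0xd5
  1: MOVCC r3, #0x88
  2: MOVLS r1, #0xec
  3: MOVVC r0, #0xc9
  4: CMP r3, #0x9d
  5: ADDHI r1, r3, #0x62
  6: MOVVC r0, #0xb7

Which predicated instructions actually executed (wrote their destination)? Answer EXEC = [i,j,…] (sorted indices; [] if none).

[0] flags=0000 → (cmp)
[1] flags=0000 CC?T → r3=0x88
[2] flags=0000 LS?T → r1=0xec
[3] flags=0000 VC?T → r0=0xc9
[4] flags=1000 → (cmp)
[5] flags=1000 HI?F → skip
[6] flags=1000 VC?T → r0=0xb7

EXEC = [1,2,3,6]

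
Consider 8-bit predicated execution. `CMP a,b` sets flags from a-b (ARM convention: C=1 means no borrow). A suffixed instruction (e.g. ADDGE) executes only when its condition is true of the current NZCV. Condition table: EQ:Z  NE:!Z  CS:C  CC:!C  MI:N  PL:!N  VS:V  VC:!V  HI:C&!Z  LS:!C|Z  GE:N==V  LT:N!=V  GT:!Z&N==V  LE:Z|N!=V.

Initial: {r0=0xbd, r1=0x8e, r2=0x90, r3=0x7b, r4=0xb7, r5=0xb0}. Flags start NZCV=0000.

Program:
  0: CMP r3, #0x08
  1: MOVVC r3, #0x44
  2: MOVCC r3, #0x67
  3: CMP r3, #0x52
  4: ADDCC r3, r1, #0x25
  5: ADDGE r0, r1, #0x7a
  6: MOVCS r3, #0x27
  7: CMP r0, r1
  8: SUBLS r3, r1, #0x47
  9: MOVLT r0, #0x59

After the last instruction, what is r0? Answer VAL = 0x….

[0] flags=0010 → (cmp)
[1] flags=0010 VC?T → r3=0x44
[2] flags=0010 CC?F → skip
[3] flags=1000 → (cmp)
[4] flags=1000 CC?T → r3=0xb3
[5] flags=1000 GE?F → skip
[6] flags=1000 CS?F → skip
[7] flags=0010 → (cmp)
[8] flags=0010 LS?F → skip
[9] flags=0010 LT?F → skip

VAL = 0xbd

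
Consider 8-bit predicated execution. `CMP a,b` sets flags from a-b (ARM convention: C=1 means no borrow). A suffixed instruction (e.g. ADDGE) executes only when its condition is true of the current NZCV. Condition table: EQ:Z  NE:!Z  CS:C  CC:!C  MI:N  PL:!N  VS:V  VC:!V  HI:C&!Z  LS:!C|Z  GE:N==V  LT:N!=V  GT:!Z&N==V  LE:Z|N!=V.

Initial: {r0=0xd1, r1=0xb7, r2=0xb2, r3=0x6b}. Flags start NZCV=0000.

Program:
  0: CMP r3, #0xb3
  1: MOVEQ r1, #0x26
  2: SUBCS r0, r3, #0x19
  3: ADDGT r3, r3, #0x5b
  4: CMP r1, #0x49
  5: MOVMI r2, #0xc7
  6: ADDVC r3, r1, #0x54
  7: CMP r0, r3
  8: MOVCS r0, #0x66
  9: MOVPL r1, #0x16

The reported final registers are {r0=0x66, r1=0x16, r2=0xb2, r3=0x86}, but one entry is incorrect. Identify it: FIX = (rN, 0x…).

[0] flags=1001 → (cmp)
[1] flags=1001 EQ?F → skip
[2] flags=1001 CS?F → skip
[3] flags=1001 GT?T → r3=0xc6
[4] flags=0011 → (cmp)
[5] flags=0011 MI?F → skip
[6] flags=0011 VC?F → skip
[7] flags=0010 → (cmp)
[8] flags=0010 CS?T → r0=0x66
[9] flags=0010 PL?T → r1=0x16

FIX = (r3, 0xc6)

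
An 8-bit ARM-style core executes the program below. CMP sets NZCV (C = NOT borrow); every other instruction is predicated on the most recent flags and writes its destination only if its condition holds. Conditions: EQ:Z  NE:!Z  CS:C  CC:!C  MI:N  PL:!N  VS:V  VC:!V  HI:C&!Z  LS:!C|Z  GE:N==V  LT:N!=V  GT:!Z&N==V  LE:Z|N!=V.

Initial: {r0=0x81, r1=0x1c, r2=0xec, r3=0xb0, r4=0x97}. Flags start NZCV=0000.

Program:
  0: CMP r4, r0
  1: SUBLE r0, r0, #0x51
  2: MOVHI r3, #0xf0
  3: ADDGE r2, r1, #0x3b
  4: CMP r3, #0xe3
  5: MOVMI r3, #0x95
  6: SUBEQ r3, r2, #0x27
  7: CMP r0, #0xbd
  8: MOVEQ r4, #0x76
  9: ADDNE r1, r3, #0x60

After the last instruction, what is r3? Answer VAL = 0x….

VAL = 0xf0

[0] flags=0010 → (cmp)
[1] flags=0010 LE?F → skip
[2] flags=0010 HI?T → r3=0xf0
[3] flags=0010 GE?T → r2=0x57
[4] flags=0010 → (cmp)
[5] flags=0010 MI?F → skip
[6] flags=0010 EQ?F → skip
[7] flags=1000 → (cmp)
[8] flags=1000 EQ?F → skip
[9] flags=1000 NE?T → r1=0x50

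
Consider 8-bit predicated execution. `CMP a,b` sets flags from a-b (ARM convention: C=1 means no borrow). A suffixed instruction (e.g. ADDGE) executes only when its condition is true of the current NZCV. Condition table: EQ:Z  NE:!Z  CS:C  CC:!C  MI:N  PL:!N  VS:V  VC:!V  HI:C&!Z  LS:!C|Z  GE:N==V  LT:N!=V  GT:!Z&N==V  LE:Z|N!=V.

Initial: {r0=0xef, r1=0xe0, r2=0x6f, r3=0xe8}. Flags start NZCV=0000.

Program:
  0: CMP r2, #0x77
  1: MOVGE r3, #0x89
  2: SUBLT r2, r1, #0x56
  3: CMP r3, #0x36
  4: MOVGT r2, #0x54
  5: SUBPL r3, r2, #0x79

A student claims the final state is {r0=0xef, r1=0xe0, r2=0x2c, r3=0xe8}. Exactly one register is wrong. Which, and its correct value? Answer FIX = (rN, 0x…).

FIX = (r2, 0x8a)

[0] flags=1000 → (cmp)
[1] flags=1000 GE?F → skip
[2] flags=1000 LT?T → r2=0x8a
[3] flags=1010 → (cmp)
[4] flags=1010 GT?F → skip
[5] flags=1010 PL?F → skip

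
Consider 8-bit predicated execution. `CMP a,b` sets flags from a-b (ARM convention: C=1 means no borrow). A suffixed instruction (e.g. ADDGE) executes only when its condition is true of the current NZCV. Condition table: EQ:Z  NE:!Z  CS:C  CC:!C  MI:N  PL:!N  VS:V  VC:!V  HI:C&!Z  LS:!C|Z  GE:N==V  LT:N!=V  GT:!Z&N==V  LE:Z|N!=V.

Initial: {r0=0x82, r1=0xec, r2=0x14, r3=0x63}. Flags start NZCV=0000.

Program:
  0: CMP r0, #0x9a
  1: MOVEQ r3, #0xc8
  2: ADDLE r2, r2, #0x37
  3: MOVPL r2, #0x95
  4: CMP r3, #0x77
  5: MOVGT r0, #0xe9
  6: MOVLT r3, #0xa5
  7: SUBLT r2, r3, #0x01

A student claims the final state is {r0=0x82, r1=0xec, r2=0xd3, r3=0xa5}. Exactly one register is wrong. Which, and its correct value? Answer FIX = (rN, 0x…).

FIX = (r2, 0xa4)

[0] flags=1000 → (cmp)
[1] flags=1000 EQ?F → skip
[2] flags=1000 LE?T → r2=0x4b
[3] flags=1000 PL?F → skip
[4] flags=1000 → (cmp)
[5] flags=1000 GT?F → skip
[6] flags=1000 LT?T → r3=0xa5
[7] flags=1000 LT?T → r2=0xa4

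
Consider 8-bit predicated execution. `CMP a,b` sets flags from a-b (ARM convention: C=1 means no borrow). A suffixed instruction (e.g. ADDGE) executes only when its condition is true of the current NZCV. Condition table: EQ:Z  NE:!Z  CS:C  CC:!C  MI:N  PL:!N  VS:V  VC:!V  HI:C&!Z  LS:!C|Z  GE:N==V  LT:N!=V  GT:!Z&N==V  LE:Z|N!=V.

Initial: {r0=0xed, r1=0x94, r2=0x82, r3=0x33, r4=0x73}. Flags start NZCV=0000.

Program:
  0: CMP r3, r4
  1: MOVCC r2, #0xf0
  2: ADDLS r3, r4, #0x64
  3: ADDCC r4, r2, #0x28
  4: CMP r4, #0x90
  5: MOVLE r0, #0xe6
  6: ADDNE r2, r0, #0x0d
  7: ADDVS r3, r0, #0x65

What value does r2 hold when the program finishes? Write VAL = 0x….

VAL = 0xfa

[0] flags=1000 → (cmp)
[1] flags=1000 CC?T → r2=0xf0
[2] flags=1000 LS?T → r3=0xd7
[3] flags=1000 CC?T → r4=0x18
[4] flags=1001 → (cmp)
[5] flags=1001 LE?F → skip
[6] flags=1001 NE?T → r2=0xfa
[7] flags=1001 VS?T → r3=0x52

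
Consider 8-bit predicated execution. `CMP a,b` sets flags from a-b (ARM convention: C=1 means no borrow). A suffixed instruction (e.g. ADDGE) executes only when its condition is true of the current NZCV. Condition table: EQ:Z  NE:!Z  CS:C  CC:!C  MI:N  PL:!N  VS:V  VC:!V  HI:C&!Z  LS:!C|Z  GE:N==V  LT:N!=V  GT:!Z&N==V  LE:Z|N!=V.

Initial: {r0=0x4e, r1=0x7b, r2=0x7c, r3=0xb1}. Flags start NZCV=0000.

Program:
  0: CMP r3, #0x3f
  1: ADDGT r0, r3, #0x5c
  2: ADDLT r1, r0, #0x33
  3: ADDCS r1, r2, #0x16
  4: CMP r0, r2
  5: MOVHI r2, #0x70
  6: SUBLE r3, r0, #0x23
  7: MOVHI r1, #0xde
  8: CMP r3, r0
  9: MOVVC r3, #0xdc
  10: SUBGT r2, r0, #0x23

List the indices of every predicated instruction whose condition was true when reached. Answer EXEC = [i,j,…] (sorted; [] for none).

0: ✓ CMP  NZCV=0011
1: · ADDGT
2: ✓ ADDLT  r1←0x81
3: ✓ ADDCS  r1←0x92
4: ✓ CMP  NZCV=1000
5: · MOVHI
6: ✓ SUBLE  r3←0x2b
7: · MOVHI
8: ✓ CMP  NZCV=1000
9: ✓ MOVVC  r3←0xdc
10: · SUBGT

EXEC = [2,3,6,9]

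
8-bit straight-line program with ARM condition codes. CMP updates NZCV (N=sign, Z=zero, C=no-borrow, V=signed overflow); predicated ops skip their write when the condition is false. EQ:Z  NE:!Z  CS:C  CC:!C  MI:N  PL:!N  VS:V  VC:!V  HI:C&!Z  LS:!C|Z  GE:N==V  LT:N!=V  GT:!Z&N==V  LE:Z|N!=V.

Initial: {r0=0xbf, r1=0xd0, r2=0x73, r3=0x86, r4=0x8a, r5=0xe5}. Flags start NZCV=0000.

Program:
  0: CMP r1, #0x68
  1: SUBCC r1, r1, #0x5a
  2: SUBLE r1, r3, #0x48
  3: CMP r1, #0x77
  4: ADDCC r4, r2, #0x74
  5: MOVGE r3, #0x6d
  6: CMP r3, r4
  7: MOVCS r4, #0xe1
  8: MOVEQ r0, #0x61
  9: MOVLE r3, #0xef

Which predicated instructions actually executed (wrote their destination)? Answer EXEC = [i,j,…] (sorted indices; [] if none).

0: ✓ CMP  NZCV=0011
1: · SUBCC
2: ✓ SUBLE  r1←0x3e
3: ✓ CMP  NZCV=1000
4: ✓ ADDCC  r4←0xe7
5: · MOVGE
6: ✓ CMP  NZCV=1000
7: · MOVCS
8: · MOVEQ
9: ✓ MOVLE  r3←0xef

EXEC = [2,4,9]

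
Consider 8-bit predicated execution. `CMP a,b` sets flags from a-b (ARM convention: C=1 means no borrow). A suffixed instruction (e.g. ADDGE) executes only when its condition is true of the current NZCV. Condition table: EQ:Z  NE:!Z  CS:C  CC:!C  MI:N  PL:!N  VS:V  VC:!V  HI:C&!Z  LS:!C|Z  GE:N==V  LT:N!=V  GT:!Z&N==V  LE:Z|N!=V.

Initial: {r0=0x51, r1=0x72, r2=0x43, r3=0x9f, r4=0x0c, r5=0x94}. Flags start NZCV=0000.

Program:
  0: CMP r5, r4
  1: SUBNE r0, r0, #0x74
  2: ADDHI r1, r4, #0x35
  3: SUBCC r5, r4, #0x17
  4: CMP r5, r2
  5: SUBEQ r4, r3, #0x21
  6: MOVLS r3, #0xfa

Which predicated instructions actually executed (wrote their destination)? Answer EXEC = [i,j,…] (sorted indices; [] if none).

[0] flags=1010 → (cmp)
[1] flags=1010 NE?T → r0=0xdd
[2] flags=1010 HI?T → r1=0x41
[3] flags=1010 CC?F → skip
[4] flags=0011 → (cmp)
[5] flags=0011 EQ?F → skip
[6] flags=0011 LS?F → skip

EXEC = [1,2]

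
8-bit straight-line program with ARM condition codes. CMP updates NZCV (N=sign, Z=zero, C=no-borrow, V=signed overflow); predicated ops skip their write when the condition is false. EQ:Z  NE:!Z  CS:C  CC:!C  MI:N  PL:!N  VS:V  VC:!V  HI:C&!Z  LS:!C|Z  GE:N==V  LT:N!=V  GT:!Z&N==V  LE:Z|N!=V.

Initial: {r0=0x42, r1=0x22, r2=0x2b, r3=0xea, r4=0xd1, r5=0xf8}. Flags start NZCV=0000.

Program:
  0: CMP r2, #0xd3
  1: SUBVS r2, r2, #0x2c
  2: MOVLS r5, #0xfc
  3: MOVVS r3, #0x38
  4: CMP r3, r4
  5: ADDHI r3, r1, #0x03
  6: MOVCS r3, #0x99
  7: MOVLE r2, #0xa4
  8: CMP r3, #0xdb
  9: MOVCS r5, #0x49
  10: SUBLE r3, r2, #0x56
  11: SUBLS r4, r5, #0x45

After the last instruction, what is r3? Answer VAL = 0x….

[0] flags=0000 → (cmp)
[1] flags=0000 VS?F → skip
[2] flags=0000 LS?T → r5=0xfc
[3] flags=0000 VS?F → skip
[4] flags=0010 → (cmp)
[5] flags=0010 HI?T → r3=0x25
[6] flags=0010 CS?T → r3=0x99
[7] flags=0010 LE?F → skip
[8] flags=1000 → (cmp)
[9] flags=1000 CS?F → skip
[10] flags=1000 LE?T → r3=0xd5
[11] flags=1000 LS?T → r4=0xb7

VAL = 0xd5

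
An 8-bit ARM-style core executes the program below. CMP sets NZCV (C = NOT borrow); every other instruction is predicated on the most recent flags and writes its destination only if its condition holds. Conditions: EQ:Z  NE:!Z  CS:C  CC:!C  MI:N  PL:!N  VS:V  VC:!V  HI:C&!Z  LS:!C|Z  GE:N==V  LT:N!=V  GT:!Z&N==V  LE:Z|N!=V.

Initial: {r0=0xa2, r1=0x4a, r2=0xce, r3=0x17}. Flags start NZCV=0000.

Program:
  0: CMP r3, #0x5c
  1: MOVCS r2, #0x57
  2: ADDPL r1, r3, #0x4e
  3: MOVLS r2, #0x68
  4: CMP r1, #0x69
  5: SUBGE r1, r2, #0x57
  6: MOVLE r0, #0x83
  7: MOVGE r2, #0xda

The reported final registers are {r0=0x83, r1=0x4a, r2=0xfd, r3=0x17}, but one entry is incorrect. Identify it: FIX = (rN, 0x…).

FIX = (r2, 0x68)

[0] flags=1000 → (cmp)
[1] flags=1000 CS?F → skip
[2] flags=1000 PL?F → skip
[3] flags=1000 LS?T → r2=0x68
[4] flags=1000 → (cmp)
[5] flags=1000 GE?F → skip
[6] flags=1000 LE?T → r0=0x83
[7] flags=1000 GE?F → skip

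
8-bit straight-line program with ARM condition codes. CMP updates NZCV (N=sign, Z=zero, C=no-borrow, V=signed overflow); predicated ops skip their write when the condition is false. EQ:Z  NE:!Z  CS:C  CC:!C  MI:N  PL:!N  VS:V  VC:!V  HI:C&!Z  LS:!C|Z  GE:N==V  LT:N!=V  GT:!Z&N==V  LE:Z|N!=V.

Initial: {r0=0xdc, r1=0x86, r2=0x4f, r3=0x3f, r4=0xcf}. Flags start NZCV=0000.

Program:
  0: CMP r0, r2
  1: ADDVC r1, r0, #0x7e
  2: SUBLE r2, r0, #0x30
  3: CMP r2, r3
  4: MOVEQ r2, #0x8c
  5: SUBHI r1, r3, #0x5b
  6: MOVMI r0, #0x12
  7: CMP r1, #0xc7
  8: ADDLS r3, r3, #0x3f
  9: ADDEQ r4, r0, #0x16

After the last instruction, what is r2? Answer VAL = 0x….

0: ✓ CMP  NZCV=1010
1: ✓ ADDVC  r1←0x5a
2: ✓ SUBLE  r2←0xac
3: ✓ CMP  NZCV=0011
4: · MOVEQ
5: ✓ SUBHI  r1←0xe4
6: · MOVMI
7: ✓ CMP  NZCV=0010
8: · ADDLS
9: · ADDEQ

VAL = 0xac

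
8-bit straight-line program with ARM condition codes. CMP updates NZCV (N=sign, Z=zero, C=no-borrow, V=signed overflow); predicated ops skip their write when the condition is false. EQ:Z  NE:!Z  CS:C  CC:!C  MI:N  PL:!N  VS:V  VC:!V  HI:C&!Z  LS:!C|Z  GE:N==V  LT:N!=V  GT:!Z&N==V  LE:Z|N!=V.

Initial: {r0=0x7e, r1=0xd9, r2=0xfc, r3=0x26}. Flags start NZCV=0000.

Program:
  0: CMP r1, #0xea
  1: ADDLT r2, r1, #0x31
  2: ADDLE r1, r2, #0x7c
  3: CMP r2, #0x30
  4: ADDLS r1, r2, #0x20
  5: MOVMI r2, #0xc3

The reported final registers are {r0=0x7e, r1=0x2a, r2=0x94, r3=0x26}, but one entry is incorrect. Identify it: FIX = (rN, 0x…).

FIX = (r2, 0xc3)

[0] flags=1000 → (cmp)
[1] flags=1000 LT?T → r2=0x0a
[2] flags=1000 LE?T → r1=0x86
[3] flags=1000 → (cmp)
[4] flags=1000 LS?T → r1=0x2a
[5] flags=1000 MI?T → r2=0xc3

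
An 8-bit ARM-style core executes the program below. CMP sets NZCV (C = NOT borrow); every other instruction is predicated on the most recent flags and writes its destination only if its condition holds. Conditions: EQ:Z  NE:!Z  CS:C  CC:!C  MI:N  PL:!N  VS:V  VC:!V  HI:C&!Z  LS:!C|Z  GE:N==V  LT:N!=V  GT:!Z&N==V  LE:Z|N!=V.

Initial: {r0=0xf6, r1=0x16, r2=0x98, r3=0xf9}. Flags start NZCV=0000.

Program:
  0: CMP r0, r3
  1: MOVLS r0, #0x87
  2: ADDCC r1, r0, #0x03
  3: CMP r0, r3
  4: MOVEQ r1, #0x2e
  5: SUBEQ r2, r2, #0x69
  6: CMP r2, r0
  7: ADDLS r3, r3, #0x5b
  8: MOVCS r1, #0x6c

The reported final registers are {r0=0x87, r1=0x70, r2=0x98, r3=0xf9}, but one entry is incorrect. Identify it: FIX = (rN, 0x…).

0: ✓ CMP  NZCV=1000
1: ✓ MOVLS  r0←0x87
2: ✓ ADDCC  r1←0x8a
3: ✓ CMP  NZCV=1000
4: · MOVEQ
5: · SUBEQ
6: ✓ CMP  NZCV=0010
7: · ADDLS
8: ✓ MOVCS  r1←0x6c

FIX = (r1, 0x6c)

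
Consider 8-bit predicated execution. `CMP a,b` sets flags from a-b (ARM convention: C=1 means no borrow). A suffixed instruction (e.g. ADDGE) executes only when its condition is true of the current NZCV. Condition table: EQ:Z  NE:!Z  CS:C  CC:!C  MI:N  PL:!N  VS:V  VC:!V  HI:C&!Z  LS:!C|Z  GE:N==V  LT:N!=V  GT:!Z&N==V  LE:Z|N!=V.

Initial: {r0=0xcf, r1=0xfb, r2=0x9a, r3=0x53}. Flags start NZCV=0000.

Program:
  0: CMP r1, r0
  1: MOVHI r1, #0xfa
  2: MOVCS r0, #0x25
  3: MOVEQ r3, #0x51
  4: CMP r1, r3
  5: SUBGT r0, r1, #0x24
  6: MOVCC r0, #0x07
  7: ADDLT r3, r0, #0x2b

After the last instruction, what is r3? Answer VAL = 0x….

VAL = 0x50

0: ✓ CMP  NZCV=0010
1: ✓ MOVHI  r1←0xfa
2: ✓ MOVCS  r0←0x25
3: · MOVEQ
4: ✓ CMP  NZCV=1010
5: · SUBGT
6: · MOVCC
7: ✓ ADDLT  r3←0x50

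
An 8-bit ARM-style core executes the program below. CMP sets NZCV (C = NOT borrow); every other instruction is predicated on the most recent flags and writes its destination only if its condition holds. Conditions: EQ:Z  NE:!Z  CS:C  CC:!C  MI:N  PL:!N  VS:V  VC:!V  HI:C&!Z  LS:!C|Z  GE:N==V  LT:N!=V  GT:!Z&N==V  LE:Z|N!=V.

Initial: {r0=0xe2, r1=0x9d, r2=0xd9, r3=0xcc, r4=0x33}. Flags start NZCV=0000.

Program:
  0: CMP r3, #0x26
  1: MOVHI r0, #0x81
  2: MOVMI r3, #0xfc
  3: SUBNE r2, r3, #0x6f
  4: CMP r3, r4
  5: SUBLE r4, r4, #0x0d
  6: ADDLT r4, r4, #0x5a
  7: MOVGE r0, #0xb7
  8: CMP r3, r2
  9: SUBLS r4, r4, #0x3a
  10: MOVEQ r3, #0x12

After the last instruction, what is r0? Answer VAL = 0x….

[0] flags=1010 → (cmp)
[1] flags=1010 HI?T → r0=0x81
[2] flags=1010 MI?T → r3=0xfc
[3] flags=1010 NE?T → r2=0x8d
[4] flags=1010 → (cmp)
[5] flags=1010 LE?T → r4=0x26
[6] flags=1010 LT?T → r4=0x80
[7] flags=1010 GE?F → skip
[8] flags=0010 → (cmp)
[9] flags=0010 LS?F → skip
[10] flags=0010 EQ?F → skip

VAL = 0x81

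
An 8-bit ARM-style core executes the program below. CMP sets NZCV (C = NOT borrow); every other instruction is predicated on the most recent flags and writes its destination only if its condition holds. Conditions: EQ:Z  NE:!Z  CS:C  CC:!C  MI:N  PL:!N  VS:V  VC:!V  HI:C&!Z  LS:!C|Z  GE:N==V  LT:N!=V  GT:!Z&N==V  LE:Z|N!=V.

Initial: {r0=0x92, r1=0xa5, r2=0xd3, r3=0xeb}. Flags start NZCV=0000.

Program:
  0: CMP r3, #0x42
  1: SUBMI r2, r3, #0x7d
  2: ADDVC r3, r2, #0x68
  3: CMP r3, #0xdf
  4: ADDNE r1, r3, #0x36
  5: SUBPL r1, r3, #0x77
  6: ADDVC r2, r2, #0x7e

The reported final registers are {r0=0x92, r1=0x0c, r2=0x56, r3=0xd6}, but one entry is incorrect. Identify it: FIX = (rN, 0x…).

FIX = (r2, 0xec)

[0] flags=1010 → (cmp)
[1] flags=1010 MI?T → r2=0x6e
[2] flags=1010 VC?T → r3=0xd6
[3] flags=1000 → (cmp)
[4] flags=1000 NE?T → r1=0x0c
[5] flags=1000 PL?F → skip
[6] flags=1000 VC?T → r2=0xec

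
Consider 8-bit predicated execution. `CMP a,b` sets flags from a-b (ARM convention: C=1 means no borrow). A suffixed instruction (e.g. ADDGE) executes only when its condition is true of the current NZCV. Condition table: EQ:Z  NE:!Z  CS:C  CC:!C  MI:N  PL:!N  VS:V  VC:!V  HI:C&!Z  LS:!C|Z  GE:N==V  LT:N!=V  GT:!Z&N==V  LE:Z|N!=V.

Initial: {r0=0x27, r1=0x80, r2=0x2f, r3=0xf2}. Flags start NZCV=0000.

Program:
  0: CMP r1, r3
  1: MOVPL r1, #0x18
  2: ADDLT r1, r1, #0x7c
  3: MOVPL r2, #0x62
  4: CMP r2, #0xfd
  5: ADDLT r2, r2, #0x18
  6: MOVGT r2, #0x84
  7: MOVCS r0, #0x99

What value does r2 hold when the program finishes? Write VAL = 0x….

VAL = 0x84

0: ✓ CMP  NZCV=1000
1: · MOVPL
2: ✓ ADDLT  r1←0xfc
3: · MOVPL
4: ✓ CMP  NZCV=0000
5: · ADDLT
6: ✓ MOVGT  r2←0x84
7: · MOVCS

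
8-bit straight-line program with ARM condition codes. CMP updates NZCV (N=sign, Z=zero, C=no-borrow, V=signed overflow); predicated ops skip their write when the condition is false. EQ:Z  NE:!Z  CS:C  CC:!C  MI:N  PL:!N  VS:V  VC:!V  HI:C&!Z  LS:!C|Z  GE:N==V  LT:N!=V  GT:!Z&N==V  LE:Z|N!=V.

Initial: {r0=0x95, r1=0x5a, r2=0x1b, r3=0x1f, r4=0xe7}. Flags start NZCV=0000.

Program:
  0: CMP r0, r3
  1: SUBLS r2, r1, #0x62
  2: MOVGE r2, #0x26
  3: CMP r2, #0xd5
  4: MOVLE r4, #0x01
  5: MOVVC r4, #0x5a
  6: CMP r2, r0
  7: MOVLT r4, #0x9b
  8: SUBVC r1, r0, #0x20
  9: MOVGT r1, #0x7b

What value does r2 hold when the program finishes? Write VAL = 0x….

0: ✓ CMP  NZCV=0011
1: · SUBLS
2: · MOVGE
3: ✓ CMP  NZCV=0000
4: · MOVLE
5: ✓ MOVVC  r4←0x5a
6: ✓ CMP  NZCV=1001
7: · MOVLT
8: · SUBVC
9: ✓ MOVGT  r1←0x7b

VAL = 0x1b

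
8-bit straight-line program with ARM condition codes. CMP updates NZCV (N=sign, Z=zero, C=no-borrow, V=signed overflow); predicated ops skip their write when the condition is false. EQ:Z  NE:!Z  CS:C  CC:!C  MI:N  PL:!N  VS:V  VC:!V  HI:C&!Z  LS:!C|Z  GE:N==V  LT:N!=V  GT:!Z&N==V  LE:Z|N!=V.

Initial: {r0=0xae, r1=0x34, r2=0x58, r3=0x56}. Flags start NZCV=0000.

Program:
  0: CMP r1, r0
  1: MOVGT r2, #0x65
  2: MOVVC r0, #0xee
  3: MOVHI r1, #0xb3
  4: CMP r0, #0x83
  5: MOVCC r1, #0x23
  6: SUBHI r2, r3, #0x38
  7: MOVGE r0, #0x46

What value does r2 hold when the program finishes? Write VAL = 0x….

[0] flags=1001 → (cmp)
[1] flags=1001 GT?T → r2=0x65
[2] flags=1001 VC?F → skip
[3] flags=1001 HI?F → skip
[4] flags=0010 → (cmp)
[5] flags=0010 CC?F → skip
[6] flags=0010 HI?T → r2=0x1e
[7] flags=0010 GE?T → r0=0x46

VAL = 0x1e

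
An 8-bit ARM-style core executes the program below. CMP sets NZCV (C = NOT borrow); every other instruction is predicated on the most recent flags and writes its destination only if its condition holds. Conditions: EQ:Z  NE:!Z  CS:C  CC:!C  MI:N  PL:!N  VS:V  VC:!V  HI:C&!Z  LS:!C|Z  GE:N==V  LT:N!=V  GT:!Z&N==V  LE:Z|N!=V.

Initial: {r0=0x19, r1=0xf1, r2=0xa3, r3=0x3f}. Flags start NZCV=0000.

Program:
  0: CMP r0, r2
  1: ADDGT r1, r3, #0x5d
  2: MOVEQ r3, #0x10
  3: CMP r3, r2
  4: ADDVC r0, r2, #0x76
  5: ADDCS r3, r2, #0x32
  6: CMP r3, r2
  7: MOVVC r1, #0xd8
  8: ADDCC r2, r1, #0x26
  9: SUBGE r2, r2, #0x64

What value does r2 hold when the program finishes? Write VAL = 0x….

VAL = 0x5e

0: ✓ CMP  NZCV=0000
1: ✓ ADDGT  r1←0x9c
2: · MOVEQ
3: ✓ CMP  NZCV=1001
4: · ADDVC
5: · ADDCS
6: ✓ CMP  NZCV=1001
7: · MOVVC
8: ✓ ADDCC  r2←0xc2
9: ✓ SUBGE  r2←0x5e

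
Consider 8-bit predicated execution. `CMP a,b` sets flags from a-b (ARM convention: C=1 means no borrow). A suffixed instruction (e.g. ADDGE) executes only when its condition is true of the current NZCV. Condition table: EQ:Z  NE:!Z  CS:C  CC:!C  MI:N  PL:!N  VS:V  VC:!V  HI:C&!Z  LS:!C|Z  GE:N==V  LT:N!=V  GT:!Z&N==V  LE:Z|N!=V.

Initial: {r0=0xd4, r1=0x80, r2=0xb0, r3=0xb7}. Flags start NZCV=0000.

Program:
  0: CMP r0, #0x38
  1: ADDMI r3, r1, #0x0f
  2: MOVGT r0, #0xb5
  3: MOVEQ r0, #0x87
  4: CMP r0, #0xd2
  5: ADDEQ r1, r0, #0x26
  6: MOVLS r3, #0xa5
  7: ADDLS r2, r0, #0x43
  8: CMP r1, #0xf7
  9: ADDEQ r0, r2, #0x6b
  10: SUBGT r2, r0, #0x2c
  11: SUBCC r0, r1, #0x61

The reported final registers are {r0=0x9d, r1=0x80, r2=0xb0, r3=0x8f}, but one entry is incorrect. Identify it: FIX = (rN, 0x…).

0: ✓ CMP  NZCV=1010
1: ✓ ADDMI  r3←0x8f
2: · MOVGT
3: · MOVEQ
4: ✓ CMP  NZCV=0010
5: · ADDEQ
6: · MOVLS
7: · ADDLS
8: ✓ CMP  NZCV=1000
9: · ADDEQ
10: · SUBGT
11: ✓ SUBCC  r0←0x1f

FIX = (r0, 0x1f)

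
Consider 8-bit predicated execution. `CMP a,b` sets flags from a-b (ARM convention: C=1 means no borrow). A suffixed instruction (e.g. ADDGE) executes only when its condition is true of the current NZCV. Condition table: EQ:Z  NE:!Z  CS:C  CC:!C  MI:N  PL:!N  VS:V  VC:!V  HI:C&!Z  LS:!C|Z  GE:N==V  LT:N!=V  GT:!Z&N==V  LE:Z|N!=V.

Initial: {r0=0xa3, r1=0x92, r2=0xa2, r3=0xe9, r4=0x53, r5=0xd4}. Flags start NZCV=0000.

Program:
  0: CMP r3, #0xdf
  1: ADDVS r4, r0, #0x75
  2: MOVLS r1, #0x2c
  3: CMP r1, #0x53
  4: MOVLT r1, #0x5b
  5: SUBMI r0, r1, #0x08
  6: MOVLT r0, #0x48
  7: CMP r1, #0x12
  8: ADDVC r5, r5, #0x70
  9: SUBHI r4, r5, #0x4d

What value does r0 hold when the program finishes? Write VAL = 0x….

VAL = 0x48

[0] flags=0010 → (cmp)
[1] flags=0010 VS?F → skip
[2] flags=0010 LS?F → skip
[3] flags=0011 → (cmp)
[4] flags=0011 LT?T → r1=0x5b
[5] flags=0011 MI?F → skip
[6] flags=0011 LT?T → r0=0x48
[7] flags=0010 → (cmp)
[8] flags=0010 VC?T → r5=0x44
[9] flags=0010 HI?T → r4=0xf7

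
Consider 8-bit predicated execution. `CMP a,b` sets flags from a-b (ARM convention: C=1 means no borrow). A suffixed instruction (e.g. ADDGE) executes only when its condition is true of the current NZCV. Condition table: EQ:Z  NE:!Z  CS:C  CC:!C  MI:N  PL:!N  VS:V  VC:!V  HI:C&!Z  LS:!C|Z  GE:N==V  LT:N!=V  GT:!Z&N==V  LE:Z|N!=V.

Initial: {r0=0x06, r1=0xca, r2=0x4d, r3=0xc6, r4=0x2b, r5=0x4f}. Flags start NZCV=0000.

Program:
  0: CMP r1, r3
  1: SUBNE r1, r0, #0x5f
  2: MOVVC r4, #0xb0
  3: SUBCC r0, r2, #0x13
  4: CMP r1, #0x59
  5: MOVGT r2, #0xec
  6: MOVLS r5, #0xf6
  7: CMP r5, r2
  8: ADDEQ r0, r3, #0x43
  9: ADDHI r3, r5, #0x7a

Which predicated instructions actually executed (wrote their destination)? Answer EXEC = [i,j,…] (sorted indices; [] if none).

0: ✓ CMP  NZCV=0010
1: ✓ SUBNE  r1←0xa7
2: ✓ MOVVC  r4←0xb0
3: · SUBCC
4: ✓ CMP  NZCV=0011
5: · MOVGT
6: · MOVLS
7: ✓ CMP  NZCV=0010
8: · ADDEQ
9: ✓ ADDHI  r3←0xc9

EXEC = [1,2,9]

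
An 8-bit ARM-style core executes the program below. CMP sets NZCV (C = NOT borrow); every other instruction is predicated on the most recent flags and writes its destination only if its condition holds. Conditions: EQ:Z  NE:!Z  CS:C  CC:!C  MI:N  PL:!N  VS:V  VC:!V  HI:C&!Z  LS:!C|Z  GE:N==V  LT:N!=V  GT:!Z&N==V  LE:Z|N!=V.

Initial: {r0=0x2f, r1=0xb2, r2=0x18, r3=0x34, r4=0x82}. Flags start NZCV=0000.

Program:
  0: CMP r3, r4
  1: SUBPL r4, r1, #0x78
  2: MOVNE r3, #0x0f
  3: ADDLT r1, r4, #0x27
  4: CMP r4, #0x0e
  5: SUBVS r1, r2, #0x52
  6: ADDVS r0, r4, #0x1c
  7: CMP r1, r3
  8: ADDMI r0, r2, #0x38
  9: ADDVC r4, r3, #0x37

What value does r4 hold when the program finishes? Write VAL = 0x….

[0] flags=1001 → (cmp)
[1] flags=1001 PL?F → skip
[2] flags=1001 NE?T → r3=0x0f
[3] flags=1001 LT?F → skip
[4] flags=0011 → (cmp)
[5] flags=0011 VS?T → r1=0xc6
[6] flags=0011 VS?T → r0=0x9e
[7] flags=1010 → (cmp)
[8] flags=1010 MI?T → r0=0x50
[9] flags=1010 VC?T → r4=0x46

VAL = 0x46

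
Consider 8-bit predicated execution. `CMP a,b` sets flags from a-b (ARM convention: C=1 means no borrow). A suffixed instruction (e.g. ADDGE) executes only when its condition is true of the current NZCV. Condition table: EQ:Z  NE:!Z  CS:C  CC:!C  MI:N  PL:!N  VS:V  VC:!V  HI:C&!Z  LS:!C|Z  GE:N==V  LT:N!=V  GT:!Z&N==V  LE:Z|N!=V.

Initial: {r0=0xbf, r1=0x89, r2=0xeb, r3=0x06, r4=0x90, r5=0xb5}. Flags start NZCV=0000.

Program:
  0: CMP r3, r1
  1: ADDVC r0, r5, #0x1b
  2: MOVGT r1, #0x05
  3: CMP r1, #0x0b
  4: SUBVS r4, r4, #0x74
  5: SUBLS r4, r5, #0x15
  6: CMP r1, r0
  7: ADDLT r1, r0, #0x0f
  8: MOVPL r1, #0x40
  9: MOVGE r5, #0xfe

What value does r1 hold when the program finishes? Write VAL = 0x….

[0] flags=0000 → (cmp)
[1] flags=0000 VC?T → r0=0xd0
[2] flags=0000 GT?T → r1=0x05
[3] flags=1000 → (cmp)
[4] flags=1000 VS?F → skip
[5] flags=1000 LS?T → r4=0xa0
[6] flags=0000 → (cmp)
[7] flags=0000 LT?F → skip
[8] flags=0000 PL?T → r1=0x40
[9] flags=0000 GE?T → r5=0xfe

VAL = 0x40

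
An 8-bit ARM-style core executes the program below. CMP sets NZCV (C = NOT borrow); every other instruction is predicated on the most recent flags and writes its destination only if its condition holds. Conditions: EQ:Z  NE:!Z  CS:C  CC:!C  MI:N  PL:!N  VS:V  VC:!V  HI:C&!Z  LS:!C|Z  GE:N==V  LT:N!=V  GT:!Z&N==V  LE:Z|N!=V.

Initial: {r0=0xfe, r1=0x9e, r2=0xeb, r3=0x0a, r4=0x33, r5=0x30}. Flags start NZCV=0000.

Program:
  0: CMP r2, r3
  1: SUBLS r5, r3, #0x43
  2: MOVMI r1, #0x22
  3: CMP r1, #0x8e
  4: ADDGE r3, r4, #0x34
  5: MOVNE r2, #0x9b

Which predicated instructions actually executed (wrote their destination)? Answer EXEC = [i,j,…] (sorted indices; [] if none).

0: ✓ CMP  NZCV=1010
1: · SUBLS
2: ✓ MOVMI  r1←0x22
3: ✓ CMP  NZCV=1001
4: ✓ ADDGE  r3←0x67
5: ✓ MOVNE  r2←0x9b

EXEC = [2,4,5]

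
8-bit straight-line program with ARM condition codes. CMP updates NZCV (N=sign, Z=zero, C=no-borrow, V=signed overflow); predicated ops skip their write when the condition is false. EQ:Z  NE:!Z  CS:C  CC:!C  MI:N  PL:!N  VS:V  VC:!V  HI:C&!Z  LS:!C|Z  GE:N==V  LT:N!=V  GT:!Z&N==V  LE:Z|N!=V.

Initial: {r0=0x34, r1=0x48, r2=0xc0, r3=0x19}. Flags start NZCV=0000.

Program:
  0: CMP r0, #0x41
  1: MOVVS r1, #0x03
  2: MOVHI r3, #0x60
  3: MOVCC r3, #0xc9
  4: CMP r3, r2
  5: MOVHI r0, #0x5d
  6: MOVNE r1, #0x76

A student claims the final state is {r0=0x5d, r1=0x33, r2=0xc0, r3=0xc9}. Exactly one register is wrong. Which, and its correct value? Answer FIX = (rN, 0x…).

[0] flags=1000 → (cmp)
[1] flags=1000 VS?F → skip
[2] flags=1000 HI?F → skip
[3] flags=1000 CC?T → r3=0xc9
[4] flags=0010 → (cmp)
[5] flags=0010 HI?T → r0=0x5d
[6] flags=0010 NE?T → r1=0x76

FIX = (r1, 0x76)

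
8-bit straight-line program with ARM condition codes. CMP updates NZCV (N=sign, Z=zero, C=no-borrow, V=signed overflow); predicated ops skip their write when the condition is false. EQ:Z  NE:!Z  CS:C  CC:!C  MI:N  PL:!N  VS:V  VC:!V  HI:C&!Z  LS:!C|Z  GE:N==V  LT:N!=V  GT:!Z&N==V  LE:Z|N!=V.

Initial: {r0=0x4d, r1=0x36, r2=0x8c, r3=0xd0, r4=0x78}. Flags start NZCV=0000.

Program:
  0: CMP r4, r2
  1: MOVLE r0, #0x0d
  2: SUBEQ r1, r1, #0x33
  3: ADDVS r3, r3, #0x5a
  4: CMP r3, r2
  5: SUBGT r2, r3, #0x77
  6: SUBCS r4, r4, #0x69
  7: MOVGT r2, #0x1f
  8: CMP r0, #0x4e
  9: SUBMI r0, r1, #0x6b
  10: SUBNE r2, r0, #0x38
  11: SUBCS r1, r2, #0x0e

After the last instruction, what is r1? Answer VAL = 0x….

[0] flags=1001 → (cmp)
[1] flags=1001 LE?F → skip
[2] flags=1001 EQ?F → skip
[3] flags=1001 VS?T → r3=0x2a
[4] flags=1001 → (cmp)
[5] flags=1001 GT?T → r2=0xb3
[6] flags=1001 CS?F → skip
[7] flags=1001 GT?T → r2=0x1f
[8] flags=1000 → (cmp)
[9] flags=1000 MI?T → r0=0xcb
[10] flags=1000 NE?T → r2=0x93
[11] flags=1000 CS?F → skip

VAL = 0x36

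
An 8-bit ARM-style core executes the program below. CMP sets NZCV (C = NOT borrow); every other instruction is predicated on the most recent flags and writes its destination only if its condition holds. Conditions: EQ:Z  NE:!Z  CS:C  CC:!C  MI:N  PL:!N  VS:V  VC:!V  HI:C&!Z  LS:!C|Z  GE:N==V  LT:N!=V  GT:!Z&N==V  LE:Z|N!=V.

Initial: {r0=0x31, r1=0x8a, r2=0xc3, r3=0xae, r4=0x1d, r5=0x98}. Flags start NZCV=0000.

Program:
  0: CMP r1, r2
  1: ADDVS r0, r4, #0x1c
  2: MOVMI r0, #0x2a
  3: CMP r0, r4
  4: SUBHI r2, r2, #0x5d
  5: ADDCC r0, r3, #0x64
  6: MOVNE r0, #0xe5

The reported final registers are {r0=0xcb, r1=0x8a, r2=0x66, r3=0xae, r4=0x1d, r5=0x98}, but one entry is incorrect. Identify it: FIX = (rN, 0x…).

FIX = (r0, 0xe5)

0: ✓ CMP  NZCV=1000
1: · ADDVS
2: ✓ MOVMI  r0←0x2a
3: ✓ CMP  NZCV=0010
4: ✓ SUBHI  r2←0x66
5: · ADDCC
6: ✓ MOVNE  r0←0xe5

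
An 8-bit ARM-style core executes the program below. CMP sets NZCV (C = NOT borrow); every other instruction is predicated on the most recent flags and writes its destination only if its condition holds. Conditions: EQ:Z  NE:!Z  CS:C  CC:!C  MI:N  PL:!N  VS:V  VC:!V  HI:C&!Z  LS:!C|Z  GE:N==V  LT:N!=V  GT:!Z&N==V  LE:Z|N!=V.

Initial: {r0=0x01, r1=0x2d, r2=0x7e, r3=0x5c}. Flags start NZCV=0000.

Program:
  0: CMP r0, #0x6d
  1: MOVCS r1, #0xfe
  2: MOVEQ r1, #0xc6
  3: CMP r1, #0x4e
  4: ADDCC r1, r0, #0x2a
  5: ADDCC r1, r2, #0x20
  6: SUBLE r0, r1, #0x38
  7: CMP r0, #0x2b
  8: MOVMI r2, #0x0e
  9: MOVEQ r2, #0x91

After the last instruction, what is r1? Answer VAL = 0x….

0: ✓ CMP  NZCV=1000
1: · MOVCS
2: · MOVEQ
3: ✓ CMP  NZCV=1000
4: ✓ ADDCC  r1←0x2b
5: ✓ ADDCC  r1←0x9e
6: ✓ SUBLE  r0←0x66
7: ✓ CMP  NZCV=0010
8: · MOVMI
9: · MOVEQ

VAL = 0x9e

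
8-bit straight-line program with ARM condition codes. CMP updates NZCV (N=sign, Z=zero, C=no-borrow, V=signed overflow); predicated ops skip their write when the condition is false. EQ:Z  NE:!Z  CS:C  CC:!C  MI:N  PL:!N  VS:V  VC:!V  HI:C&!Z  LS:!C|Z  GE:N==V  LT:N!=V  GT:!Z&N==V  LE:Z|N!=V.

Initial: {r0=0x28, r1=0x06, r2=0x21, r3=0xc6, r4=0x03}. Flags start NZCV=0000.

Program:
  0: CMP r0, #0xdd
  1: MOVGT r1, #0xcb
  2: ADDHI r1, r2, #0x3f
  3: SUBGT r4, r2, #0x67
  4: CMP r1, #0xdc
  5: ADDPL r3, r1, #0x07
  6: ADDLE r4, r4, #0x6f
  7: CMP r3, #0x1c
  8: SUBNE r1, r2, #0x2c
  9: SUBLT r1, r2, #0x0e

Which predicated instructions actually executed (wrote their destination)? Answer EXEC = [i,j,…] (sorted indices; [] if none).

EXEC = [1,3,6,8,9]

0: ✓ CMP  NZCV=0000
1: ✓ MOVGT  r1←0xcb
2: · ADDHI
3: ✓ SUBGT  r4←0xba
4: ✓ CMP  NZCV=1000
5: · ADDPL
6: ✓ ADDLE  r4←0x29
7: ✓ CMP  NZCV=1010
8: ✓ SUBNE  r1←0xf5
9: ✓ SUBLT  r1←0x13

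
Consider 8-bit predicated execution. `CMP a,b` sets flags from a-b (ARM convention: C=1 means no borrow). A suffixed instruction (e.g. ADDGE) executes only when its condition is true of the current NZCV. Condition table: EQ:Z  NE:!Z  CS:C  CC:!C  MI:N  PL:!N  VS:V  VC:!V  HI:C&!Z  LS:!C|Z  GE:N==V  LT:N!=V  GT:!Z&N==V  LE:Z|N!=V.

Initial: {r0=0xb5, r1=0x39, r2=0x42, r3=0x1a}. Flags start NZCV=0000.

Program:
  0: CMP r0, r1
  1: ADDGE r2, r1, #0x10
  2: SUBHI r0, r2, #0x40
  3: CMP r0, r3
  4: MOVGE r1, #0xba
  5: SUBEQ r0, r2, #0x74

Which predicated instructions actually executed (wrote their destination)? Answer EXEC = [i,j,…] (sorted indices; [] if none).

EXEC = [2]

[0] flags=0011 → (cmp)
[1] flags=0011 GE?F → skip
[2] flags=0011 HI?T → r0=0x02
[3] flags=1000 → (cmp)
[4] flags=1000 GE?F → skip
[5] flags=1000 EQ?F → skip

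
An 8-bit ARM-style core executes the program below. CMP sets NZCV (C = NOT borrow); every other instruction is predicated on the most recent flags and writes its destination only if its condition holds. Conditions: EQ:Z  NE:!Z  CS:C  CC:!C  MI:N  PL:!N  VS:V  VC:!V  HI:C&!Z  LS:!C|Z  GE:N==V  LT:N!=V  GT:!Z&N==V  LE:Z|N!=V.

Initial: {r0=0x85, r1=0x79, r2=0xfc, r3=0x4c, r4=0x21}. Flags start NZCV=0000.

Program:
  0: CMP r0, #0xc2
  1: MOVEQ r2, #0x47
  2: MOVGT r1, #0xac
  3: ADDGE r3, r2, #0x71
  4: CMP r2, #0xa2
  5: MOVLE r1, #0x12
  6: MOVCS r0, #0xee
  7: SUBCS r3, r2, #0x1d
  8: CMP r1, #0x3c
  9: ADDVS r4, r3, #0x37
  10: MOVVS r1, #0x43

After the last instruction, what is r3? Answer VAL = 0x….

VAL = 0xdf

[0] flags=1000 → (cmp)
[1] flags=1000 EQ?F → skip
[2] flags=1000 GT?F → skip
[3] flags=1000 GE?F → skip
[4] flags=0010 → (cmp)
[5] flags=0010 LE?F → skip
[6] flags=0010 CS?T → r0=0xee
[7] flags=0010 CS?T → r3=0xdf
[8] flags=0010 → (cmp)
[9] flags=0010 VS?F → skip
[10] flags=0010 VS?F → skip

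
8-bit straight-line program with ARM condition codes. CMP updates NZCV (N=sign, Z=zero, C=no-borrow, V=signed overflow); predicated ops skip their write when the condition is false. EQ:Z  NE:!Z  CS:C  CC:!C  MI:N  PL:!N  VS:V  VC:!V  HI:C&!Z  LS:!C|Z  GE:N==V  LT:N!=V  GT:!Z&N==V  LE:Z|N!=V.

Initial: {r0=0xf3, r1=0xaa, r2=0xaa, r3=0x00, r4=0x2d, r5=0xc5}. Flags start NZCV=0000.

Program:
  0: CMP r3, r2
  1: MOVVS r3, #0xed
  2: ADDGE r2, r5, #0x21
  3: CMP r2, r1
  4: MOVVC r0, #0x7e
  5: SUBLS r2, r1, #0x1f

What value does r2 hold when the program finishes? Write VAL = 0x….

0: ✓ CMP  NZCV=0000
1: · MOVVS
2: ✓ ADDGE  r2←0xe6
3: ✓ CMP  NZCV=0010
4: ✓ MOVVC  r0←0x7e
5: · SUBLS

VAL = 0xe6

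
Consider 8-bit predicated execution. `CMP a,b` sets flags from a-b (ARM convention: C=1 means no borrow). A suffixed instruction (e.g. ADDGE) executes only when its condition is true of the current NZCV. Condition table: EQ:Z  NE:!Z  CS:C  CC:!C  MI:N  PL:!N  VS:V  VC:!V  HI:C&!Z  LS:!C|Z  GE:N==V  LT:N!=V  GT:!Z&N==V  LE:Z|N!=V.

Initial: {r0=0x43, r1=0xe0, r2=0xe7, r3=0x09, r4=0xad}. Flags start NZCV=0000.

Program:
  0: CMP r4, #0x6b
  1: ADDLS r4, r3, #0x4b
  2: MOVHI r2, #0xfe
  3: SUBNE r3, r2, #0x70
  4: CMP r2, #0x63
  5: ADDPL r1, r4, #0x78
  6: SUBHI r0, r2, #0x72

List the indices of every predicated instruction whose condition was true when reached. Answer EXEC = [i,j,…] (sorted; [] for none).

EXEC = [2,3,6]

[0] flags=0011 → (cmp)
[1] flags=0011 LS?F → skip
[2] flags=0011 HI?T → r2=0xfe
[3] flags=0011 NE?T → r3=0x8e
[4] flags=1010 → (cmp)
[5] flags=1010 PL?F → skip
[6] flags=1010 HI?T → r0=0x8c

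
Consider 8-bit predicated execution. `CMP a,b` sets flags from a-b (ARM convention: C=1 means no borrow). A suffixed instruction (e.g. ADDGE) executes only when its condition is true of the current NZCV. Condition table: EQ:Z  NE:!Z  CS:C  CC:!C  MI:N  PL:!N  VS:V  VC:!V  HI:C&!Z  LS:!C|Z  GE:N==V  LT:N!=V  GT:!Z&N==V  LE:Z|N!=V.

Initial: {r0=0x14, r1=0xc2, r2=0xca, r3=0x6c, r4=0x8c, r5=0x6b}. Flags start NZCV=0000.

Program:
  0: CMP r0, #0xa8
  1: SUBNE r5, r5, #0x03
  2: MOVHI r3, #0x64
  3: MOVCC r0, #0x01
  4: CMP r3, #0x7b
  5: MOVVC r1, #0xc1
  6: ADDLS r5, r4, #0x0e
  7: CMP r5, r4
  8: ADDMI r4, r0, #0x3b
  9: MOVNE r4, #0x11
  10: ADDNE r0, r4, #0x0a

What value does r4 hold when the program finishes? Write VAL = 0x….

VAL = 0x11

[0] flags=0000 → (cmp)
[1] flags=0000 NE?T → r5=0x68
[2] flags=0000 HI?F → skip
[3] flags=0000 CC?T → r0=0x01
[4] flags=1000 → (cmp)
[5] flags=1000 VC?T → r1=0xc1
[6] flags=1000 LS?T → r5=0x9a
[7] flags=0010 → (cmp)
[8] flags=0010 MI?F → skip
[9] flags=0010 NE?T → r4=0x11
[10] flags=0010 NE?T → r0=0x1b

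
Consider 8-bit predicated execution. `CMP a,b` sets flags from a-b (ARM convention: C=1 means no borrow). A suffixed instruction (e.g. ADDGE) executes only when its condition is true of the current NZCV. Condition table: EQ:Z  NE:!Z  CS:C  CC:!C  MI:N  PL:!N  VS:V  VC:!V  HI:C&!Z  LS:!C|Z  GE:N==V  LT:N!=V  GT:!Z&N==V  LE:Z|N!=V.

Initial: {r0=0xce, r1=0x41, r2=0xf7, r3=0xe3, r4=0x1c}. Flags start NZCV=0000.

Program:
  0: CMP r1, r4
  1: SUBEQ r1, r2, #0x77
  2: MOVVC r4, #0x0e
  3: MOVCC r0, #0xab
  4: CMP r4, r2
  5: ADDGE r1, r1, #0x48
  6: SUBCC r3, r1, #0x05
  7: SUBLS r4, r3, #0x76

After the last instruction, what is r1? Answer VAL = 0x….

0: ✓ CMP  NZCV=0010
1: · SUBEQ
2: ✓ MOVVC  r4←0x0e
3: · MOVCC
4: ✓ CMP  NZCV=0000
5: ✓ ADDGE  r1←0x89
6: ✓ SUBCC  r3←0x84
7: ✓ SUBLS  r4←0x0e

VAL = 0x89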